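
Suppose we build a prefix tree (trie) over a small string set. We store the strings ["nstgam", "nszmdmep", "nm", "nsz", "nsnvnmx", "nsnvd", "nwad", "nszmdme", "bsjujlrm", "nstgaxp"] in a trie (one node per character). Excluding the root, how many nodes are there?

32

Trie structure (* marks end of a word):
(root)
├─ b
│  └─ s
│     └─ j
│        └─ u
│           └─ j
│              └─ l
│                 └─ r
│                    └─ m *
└─ n
   ├─ m *
   ├─ s
   │  ├─ n
   │  │  └─ v
   │  │     ├─ d *
   │  │     └─ n
   │  │        └─ m
   │  │           └─ x *
   │  ├─ t
   │  │  └─ g
   │  │     └─ a
   │  │        ├─ m *
   │  │        └─ x
   │  │           └─ p *
   │  └─ z *
   │     └─ m
   │        └─ d
   │           └─ m
   │              └─ e *
   │                 └─ p *
   └─ w
      └─ a
         └─ d *
Counting every labelled node above: 32.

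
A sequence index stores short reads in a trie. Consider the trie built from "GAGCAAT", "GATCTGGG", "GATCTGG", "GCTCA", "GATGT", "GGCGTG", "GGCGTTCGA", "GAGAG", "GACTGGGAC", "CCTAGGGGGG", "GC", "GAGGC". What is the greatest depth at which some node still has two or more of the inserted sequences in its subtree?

7

Equivalently: take the maximum, over all pairs, of their longest common prefix length.
"GATCTGG" and "GATCTGGG" agree on "GATCTGG" (7 characters) before diverging; nothing deeper is shared.
Longest shared-prefix length: 7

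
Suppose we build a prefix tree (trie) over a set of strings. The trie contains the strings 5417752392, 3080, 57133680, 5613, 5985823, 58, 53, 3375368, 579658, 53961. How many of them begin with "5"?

Walk to "5"; the words in its subtree are exactly those with that prefix.
Matches: "53", "53961", "5417752392", "5613", "57133680", "579658", "58", "5985823"
Count: 8

8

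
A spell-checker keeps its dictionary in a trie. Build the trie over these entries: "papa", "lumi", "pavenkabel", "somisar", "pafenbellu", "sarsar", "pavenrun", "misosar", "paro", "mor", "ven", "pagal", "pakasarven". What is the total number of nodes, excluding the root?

Trace insertions, counting only characters that open a new branch:
  "papa" → 4 new (p, a, p, a)
  "lumi" → 4 new (l, u, m, i)
  "pavenkabel" → prefix "pa" already present; 8 new (v, e, n, k, a, b, e, l)
  "somisar" → 7 new (s, o, m, i, s, a, r)
  "pafenbellu" → prefix "pa" already present; 8 new (f, e, n, b, e, l, l, u)
  "sarsar" → prefix "s" already present; 5 new (a, r, s, a, r)
  "pavenrun" → prefix "paven" already present; 3 new (r, u, n)
  "misosar" → 7 new (m, i, s, o, s, a, r)
  "paro" → prefix "pa" already present; 2 new (r, o)
  "mor" → prefix "m" already present; 2 new (o, r)
  "ven" → 3 new (v, e, n)
  "pagal" → prefix "pa" already present; 3 new (g, a, l)
  "pakasarven" → prefix "pa" already present; 8 new (k, a, s, a, r, v, e, n)
Total nodes = 4 + 4 + 8 + 7 + 8 + 5 + 3 + 7 + 2 + 2 + 3 + 3 + 8 = 64

64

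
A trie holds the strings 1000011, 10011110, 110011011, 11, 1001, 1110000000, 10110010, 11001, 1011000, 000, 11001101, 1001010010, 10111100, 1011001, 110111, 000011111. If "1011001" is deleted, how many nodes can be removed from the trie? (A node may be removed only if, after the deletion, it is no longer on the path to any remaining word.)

Walk "1011001" from the leaf back toward the root, removing each node that no remaining word uses.
Every node on "1011001" is still needed (e.g. by "10110010"), so nothing is freed.
Nodes removed: 0

0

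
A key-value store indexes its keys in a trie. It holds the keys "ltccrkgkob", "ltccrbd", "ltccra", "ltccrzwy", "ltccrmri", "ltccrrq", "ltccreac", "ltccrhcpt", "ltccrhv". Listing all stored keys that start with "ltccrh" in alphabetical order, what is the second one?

Words with prefix "ltccrh", in lexicographic order: "ltccrhcpt", "ltccrhv"
The 2nd is ltccrhv.

ltccrhv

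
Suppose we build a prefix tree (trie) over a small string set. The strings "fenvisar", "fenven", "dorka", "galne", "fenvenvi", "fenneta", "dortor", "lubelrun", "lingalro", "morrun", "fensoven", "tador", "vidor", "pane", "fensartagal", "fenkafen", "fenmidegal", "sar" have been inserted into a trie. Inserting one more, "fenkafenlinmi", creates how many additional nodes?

5

The longest prefix of "fenkafenlinmi" already in the trie is "fenkafen" (length 8).
So 13 − 8 = 5 new nodes.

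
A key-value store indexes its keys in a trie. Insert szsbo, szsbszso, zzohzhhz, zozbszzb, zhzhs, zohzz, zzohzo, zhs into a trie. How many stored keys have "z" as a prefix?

6

Walk to "z"; the words in its subtree are exactly those with that prefix.
Words under "z": zhs, zhzhs, zohzz, zozbszzb, zzohzhhz, zzohzo
Count: 6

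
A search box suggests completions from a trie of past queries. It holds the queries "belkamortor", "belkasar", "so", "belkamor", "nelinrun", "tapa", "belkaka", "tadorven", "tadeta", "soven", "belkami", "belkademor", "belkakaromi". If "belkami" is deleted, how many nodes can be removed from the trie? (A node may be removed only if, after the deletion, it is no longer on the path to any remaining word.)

Walk "belkami" from the leaf back toward the root, removing each node that no remaining word uses.
The suffix "i" (1 node) is used only by "belkami"; the node for "belkam" still has the child "o", so pruning stops there.
Nodes removed: 1

1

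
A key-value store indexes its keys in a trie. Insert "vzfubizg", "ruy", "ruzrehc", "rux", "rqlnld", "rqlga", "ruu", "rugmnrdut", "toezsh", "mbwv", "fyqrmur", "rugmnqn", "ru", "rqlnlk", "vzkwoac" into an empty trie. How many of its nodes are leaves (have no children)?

14

Leaves are exactly the stored words that no other stored word extends.
Those words: "fyqrmur", "mbwv", "rqlga", "rqlnld", "rqlnlk", "rugmnqn", "rugmnrdut", "ruu", "rux", "ruy", "ruzrehc", "toezsh", "vzfubizg", "vzkwoac"
Leaf count: 14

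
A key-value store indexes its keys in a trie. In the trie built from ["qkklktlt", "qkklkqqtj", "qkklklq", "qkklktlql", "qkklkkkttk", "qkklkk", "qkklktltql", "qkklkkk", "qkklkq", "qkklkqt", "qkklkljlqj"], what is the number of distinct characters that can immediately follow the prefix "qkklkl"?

Follow the path "qkklkl" to its node, then look at its outgoing edges.
Distinct next characters after "qkklkl": j, q.
That node has 2 child edges.

2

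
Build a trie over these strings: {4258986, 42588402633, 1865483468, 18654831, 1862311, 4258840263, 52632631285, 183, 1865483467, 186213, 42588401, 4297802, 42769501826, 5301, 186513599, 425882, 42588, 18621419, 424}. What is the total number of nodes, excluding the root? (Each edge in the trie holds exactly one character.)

Count nodes per top-level branch (shared prefixes stored once):
  '1'-branch (183, 186213, 18621419, 1862311, 186513599, 18654831, 1865483467, 1865483468): 27 nodes
  '4'-branch (424, 42588, 425882, 42588401, 4258840263, 42588402633, 4258986, 42769501826, 4297802): 31 nodes
  '5'-branch (52632631285, 5301): 14 nodes
Sum: 72

72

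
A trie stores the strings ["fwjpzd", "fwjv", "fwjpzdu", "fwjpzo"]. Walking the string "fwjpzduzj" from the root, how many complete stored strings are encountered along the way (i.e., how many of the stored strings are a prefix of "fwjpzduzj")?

2

Check each prefix of "fwjpzduzj" against the stored set — each match is an end-marker on the path.
Prefixes of the query that are stored words: "fwjpzd", "fwjpzdu"
Count: 2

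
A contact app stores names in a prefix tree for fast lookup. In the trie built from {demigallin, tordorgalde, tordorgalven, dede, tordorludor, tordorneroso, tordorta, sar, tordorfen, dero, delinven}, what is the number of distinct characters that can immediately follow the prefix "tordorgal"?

The children of the "tordorgal" node are the distinct next characters among strings starting with "tordorgal".
Characters that immediately follow "tordorgal" among the stored strings: {d, v}.
That node has 2 child edges.

2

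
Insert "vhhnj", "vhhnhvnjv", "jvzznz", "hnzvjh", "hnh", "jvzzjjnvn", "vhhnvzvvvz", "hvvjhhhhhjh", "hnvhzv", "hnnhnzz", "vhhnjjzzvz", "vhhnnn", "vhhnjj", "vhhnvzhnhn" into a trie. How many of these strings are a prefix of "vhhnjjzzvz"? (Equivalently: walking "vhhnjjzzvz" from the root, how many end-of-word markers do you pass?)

3

Check each prefix of "vhhnjjzzvz" against the stored set — each match is an end-marker on the path.
Prefixes of the query that are stored words: "vhhnj", "vhhnjj", "vhhnjjzzvz"
Count: 3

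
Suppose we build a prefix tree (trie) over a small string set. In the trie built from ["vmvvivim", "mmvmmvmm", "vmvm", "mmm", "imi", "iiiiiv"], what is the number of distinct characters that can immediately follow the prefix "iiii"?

1

Walk "iiii" from the root, arriving at one node.
Distinct next characters after "iiii": i.
That node has 1 child edge.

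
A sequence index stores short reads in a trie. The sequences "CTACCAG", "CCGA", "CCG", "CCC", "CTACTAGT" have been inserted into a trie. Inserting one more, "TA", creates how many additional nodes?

2

Nothing in the trie begins with "T"; the whole of "TA" is new.
2 − 0 = 2 new nodes.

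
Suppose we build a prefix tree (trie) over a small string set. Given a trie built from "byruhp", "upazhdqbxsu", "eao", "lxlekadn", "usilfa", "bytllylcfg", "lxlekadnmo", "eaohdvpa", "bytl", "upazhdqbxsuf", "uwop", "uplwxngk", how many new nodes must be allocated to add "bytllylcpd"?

2

"bytllylc" is already a path in the trie; the remaining "pd" must be added.
So 10 − 8 = 2 new nodes.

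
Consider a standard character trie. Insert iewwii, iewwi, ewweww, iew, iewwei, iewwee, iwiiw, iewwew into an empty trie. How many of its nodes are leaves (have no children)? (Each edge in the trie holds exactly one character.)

A leaf is a node with no children — equivalently, the end of a word that is not a proper prefix of any other stored word.
Those words: "ewweww", "iewwee", "iewwei", "iewwew", "iewwii", "iwiiw"
Leaf count: 6

6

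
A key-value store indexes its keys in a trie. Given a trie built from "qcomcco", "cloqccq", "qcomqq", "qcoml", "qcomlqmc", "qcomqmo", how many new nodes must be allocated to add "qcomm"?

1

The longest prefix of "qcomm" already in the trie is "qcom" (length 4).
Each of the 1 remaining characters creates one node.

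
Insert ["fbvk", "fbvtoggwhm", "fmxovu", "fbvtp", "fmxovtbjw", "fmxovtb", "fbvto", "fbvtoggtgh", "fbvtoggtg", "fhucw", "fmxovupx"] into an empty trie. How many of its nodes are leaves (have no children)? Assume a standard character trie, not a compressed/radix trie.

7

Leaves are exactly the stored words that no other stored word extends.
Those words: "fbvk", "fbvtoggtgh", "fbvtoggwhm", "fbvtp", "fhucw", "fmxovtbjw", "fmxovupx"
Leaf count: 7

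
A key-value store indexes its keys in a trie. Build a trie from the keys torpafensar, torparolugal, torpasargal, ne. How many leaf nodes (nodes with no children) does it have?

4

Leaves are exactly the stored words that no other stored word extends.
Those words: "ne", "torpafensar", "torparolugal", "torpasargal"
Leaf count: 4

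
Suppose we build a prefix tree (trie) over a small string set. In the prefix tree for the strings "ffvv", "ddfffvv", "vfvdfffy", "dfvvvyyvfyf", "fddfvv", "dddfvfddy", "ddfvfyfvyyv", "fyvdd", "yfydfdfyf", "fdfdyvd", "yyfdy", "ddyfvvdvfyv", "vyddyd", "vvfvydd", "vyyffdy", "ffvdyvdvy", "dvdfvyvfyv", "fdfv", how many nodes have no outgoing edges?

Leaves are exactly the stored words that no other stored word extends.
Those words: "dddfvfddy", "ddfffvv", "ddfvfyfvyyv", "ddyfvvdvfyv", "dfvvvyyvfyf", "dvdfvyvfyv", "fddfvv", "fdfdyvd", "fdfv", "ffvdyvdvy", "ffvv", "fyvdd", "vfvdfffy", "vvfvydd", "vyddyd", "vyyffdy", "yfydfdfyf", "yyfdy"
Leaf count: 18

18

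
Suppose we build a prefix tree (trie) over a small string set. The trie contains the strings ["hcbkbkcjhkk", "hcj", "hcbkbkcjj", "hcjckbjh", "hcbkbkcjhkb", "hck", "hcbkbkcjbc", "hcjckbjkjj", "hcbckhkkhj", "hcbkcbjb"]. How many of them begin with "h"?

Filter for entries beginning with "h":
Words under "h": hcbckhkkhj, hcbkbkcjbc, hcbkbkcjhkb, hcbkbkcjhkk, hcbkbkcjj, hcbkcbjb, hcj, hcjckbjh, hcjckbjkjj, hck
Count: 10

10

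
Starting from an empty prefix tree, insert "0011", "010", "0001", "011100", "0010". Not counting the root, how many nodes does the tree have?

13

Trace insertions, counting only characters that open a new branch:
  "0011" → 4 new (0, 0, 1, 1)
  "010" → prefix "0" already present; 2 new (1, 0)
  "0001" → prefix "00" already present; 2 new (0, 1)
  "011100" → prefix "01" already present; 4 new (1, 1, 0, 0)
  "0010" → prefix "001" already present; 1 new (0)
Total nodes = 4 + 2 + 2 + 4 + 1 = 13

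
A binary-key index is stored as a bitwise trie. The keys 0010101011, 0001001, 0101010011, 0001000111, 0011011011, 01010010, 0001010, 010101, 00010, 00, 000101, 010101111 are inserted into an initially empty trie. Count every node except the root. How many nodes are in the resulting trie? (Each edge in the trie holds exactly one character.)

43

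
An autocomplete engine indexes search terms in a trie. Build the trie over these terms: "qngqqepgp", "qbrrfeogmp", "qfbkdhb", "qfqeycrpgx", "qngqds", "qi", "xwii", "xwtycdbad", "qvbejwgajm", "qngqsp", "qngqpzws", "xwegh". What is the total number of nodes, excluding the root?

64

Insert word by word; a character creates a node only if that edge doesn't already exist:
  "qngqqepgp" → 9 new (q, n, g, q, q, e, p, g, p)
  "qbrrfeogmp" → prefix "q" already present; 9 new (b, r, r, f, e, o, g, m, p)
  "qfbkdhb" → prefix "q" already present; 6 new (f, b, k, d, h, b)
  "qfqeycrpgx" → prefix "qf" already present; 8 new (q, e, y, c, r, p, g, x)
  "qngqds" → prefix "qngq" already present; 2 new (d, s)
  "qi" → prefix "q" already present; 1 new (i)
  "xwii" → 4 new (x, w, i, i)
  "xwtycdbad" → prefix "xw" already present; 7 new (t, y, c, d, b, a, d)
  "qvbejwgajm" → prefix "q" already present; 9 new (v, b, e, j, w, g, a, j, m)
  "qngqsp" → prefix "qngq" already present; 2 new (s, p)
  "qngqpzws" → prefix "qngq" already present; 4 new (p, z, w, s)
  "xwegh" → prefix "xw" already present; 3 new (e, g, h)
Total nodes = 9 + 9 + 6 + 8 + 2 + 1 + 4 + 7 + 9 + 2 + 4 + 3 = 64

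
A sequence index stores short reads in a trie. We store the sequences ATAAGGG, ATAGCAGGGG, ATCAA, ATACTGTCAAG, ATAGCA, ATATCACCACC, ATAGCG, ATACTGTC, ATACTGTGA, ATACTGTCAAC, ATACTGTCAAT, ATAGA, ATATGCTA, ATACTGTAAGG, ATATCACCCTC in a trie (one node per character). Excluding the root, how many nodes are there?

Count nodes per top-level branch (shared prefixes stored once):
  'A'-branch (ATAAGGG, ATACTGTAAGG, ATACTGTC, ATACTGTCAAC, ATACTGTCAAG, ATACTGTCAAT, ATACTGTGA, ATAGA, ATAGCA, ATAGCAGGGG, ATAGCG, ATATCACCACC, ATATCACCCTC, ATATGCTA, ATCAA): 50 nodes
Sum: 50

50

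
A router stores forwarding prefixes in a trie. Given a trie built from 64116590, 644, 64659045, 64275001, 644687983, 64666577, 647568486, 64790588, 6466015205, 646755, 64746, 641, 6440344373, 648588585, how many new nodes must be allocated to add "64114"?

1

"6411" is already a path in the trie; the remaining "4" must be added.
New nodes needed: |"64114"| − 4 = 5 − 4 = 1.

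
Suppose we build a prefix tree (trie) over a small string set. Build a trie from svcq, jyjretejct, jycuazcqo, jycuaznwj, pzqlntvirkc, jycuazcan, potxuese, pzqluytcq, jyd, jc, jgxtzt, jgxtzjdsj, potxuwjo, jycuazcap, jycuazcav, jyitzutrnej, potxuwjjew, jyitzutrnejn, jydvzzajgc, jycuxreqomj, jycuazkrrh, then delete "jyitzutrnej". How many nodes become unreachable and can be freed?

After clearing the end-marker at "jyitzutrnej", prune upward until reaching a node still needed by another word.
Every node on "jyitzutrnej" is still needed (e.g. by "jyitzutrnejn"), so nothing is freed.
Nodes removed: 0

0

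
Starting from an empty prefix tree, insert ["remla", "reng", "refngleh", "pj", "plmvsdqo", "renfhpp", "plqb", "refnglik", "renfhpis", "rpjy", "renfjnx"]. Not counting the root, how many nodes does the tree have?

Trie structure (* marks end of a word):
(root)
├─ p
│  ├─ j *
│  └─ l
│     ├─ m
│     │  └─ v
│     │     └─ s
│     │        └─ d
│     │           └─ q
│     │              └─ o *
│     └─ q
│        └─ b *
└─ r
   ├─ e
   │  ├─ f
   │  │  └─ n
   │  │     └─ g
   │  │        └─ l
   │  │           ├─ e
   │  │           │  └─ h *
   │  │           └─ i
   │  │              └─ k *
   │  ├─ m
   │  │  └─ l
   │  │     └─ a *
   │  └─ n
   │     ├─ f
   │     │  ├─ h
   │     │  │  └─ p
   │     │  │     ├─ i
   │     │  │     │  └─ s *
   │     │  │     └─ p *
   │     │  └─ j
   │     │     └─ n
   │     │        └─ x *
   │     └─ g *
   └─ p
      └─ j
         └─ y *
Counting every labelled node above: 38.

38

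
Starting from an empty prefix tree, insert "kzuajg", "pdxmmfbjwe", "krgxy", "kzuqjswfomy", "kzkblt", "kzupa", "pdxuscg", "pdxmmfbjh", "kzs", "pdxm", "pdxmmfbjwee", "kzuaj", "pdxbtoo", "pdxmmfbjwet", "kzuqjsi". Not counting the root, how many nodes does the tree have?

Insert word by word; a character creates a node only if that edge doesn't already exist:
  "kzuajg" → 6 new (k, z, u, a, j, g)
  "pdxmmfbjwe" → 10 new (p, d, x, m, m, f, b, j, w, e)
  "krgxy" → prefix "k" already present; 4 new (r, g, x, y)
  "kzuqjswfomy" → prefix "kzu" already present; 8 new (q, j, s, w, f, o, m, y)
  "kzkblt" → prefix "kz" already present; 4 new (k, b, l, t)
  "kzupa" → prefix "kzu" already present; 2 new (p, a)
  "pdxuscg" → prefix "pdx" already present; 4 new (u, s, c, g)
  "pdxmmfbjh" → prefix "pdxmmfbj" already present; 1 new (h)
  "kzs" → prefix "kz" already present; 1 new (s)
  "pdxm" → prefix "pdxm" already present; 0 new (none)
  "pdxmmfbjwee" → prefix "pdxmmfbjwe" already present; 1 new (e)
  "kzuaj" → prefix "kzuaj" already present; 0 new (none)
  "pdxbtoo" → prefix "pdx" already present; 4 new (b, t, o, o)
  "pdxmmfbjwet" → prefix "pdxmmfbjwe" already present; 1 new (t)
  "kzuqjsi" → prefix "kzuqjs" already present; 1 new (i)
Total nodes = 6 + 10 + 4 + 8 + 4 + 2 + 4 + 1 + 1 + 0 + 1 + 0 + 4 + 1 + 1 = 47

47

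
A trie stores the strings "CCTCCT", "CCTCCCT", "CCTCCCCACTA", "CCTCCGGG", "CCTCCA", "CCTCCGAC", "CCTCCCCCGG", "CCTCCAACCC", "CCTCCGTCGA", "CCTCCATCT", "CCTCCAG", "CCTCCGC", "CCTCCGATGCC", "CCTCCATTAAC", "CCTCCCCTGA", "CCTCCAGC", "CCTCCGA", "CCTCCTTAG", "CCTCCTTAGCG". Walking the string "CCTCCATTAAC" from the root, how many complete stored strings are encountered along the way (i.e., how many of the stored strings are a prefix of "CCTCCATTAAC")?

2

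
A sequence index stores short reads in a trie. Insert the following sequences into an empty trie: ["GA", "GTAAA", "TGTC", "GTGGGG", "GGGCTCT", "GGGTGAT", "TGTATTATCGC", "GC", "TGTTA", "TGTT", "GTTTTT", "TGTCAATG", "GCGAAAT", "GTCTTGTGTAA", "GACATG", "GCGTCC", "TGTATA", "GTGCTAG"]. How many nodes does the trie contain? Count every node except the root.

For each word, the new-node count is its length minus the longest prefix already in the trie:
  "GA" → 2 new (G, A)
  "GTAAA" → prefix "G" already present; 4 new (T, A, A, A)
  "TGTC" → 4 new (T, G, T, C)
  "GTGGGG" → prefix "GT" already present; 4 new (G, G, G, G)
  "GGGCTCT" → prefix "G" already present; 6 new (G, G, C, T, C, T)
  "GGGTGAT" → prefix "GGG" already present; 4 new (T, G, A, T)
  "TGTATTATCGC" → prefix "TGT" already present; 8 new (A, T, T, A, T, C, G, C)
  "GC" → prefix "G" already present; 1 new (C)
  "TGTTA" → prefix "TGT" already present; 2 new (T, A)
  "TGTT" → prefix "TGTT" already present; 0 new (none)
  "GTTTTT" → prefix "GT" already present; 4 new (T, T, T, T)
  "TGTCAATG" → prefix "TGTC" already present; 4 new (A, A, T, G)
  "GCGAAAT" → prefix "GC" already present; 5 new (G, A, A, A, T)
  "GTCTTGTGTAA" → prefix "GT" already present; 9 new (C, T, T, G, T, G, T, A, A)
  "GACATG" → prefix "GA" already present; 4 new (C, A, T, G)
  "GCGTCC" → prefix "GCG" already present; 3 new (T, C, C)
  "TGTATA" → prefix "TGTAT" already present; 1 new (A)
  "GTGCTAG" → prefix "GTG" already present; 4 new (C, T, A, G)
Total nodes = 2 + 4 + 4 + 4 + 6 + 4 + 8 + 1 + 2 + 0 + 4 + 4 + 5 + 9 + 4 + 3 + 1 + 4 = 69

69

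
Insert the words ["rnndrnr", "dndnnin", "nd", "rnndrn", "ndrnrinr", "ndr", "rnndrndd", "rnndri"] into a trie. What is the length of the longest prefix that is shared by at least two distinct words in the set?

6

Look for the deepest trie node that still has at least two words in its subtree.
"rnndrn" and "rnndrndd" agree on "rnndrn" (6 characters) before diverging; nothing deeper is shared.
Longest shared-prefix length: 6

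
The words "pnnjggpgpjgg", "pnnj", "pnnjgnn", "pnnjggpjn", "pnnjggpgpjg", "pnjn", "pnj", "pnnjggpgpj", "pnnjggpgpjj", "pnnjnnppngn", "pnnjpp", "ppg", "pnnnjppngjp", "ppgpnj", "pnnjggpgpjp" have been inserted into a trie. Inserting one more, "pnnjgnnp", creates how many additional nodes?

"pnnjgnn" is already a path in the trie; the remaining "p" must be added.
So 8 − 7 = 1 new nodes.

1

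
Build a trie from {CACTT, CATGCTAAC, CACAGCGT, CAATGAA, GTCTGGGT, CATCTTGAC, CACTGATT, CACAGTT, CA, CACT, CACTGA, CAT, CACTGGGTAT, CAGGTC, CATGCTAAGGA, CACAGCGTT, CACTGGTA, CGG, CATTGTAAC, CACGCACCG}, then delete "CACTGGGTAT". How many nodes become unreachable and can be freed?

After clearing the end-marker at "CACTGGGTAT", prune upward until reaching a node still needed by another word.
The suffix "GTAT" (4 nodes) is used only by "CACTGGGTAT"; the node for "CACTGG" still has the child "T", so pruning stops there.
Nodes removed: 4

4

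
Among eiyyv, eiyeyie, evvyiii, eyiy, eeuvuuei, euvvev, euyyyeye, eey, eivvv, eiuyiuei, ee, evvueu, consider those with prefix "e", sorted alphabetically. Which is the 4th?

Filter for "e…" and sort: "ee", "eeuvuuei", "eey", "eiuyiuei", "eivvv", "eiyeyie", "eiyyv", "euvvev", "euyyyeye", "evvueu", "evvyiii", "eyiy"
The 4th is eiuyiuei.

eiuyiuei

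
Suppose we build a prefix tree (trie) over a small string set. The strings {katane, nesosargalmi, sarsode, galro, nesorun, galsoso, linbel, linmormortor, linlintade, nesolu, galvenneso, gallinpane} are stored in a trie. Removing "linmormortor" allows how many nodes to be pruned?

9

A node on "linmormortor"'s path can go only if nothing else ends at it or branches off below it.
The suffix "mormortor" (9 nodes) is used only by "linmormortor"; the node for "lin" still has the child "b", so pruning stops there.
Nodes removed: 9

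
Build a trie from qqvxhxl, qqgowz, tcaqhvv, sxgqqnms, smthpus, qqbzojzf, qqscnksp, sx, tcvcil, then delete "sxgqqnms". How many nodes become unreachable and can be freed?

6

After clearing the end-marker at "sxgqqnms", prune upward until reaching a node still needed by another word.
The suffix "gqqnms" (6 nodes) is used only by "sxgqqnms"; "sx" is itself a stored word, so pruning stops there.
Nodes removed: 6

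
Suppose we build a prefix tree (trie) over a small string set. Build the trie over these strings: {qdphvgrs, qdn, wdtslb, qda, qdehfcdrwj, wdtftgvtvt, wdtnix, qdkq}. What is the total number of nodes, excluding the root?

36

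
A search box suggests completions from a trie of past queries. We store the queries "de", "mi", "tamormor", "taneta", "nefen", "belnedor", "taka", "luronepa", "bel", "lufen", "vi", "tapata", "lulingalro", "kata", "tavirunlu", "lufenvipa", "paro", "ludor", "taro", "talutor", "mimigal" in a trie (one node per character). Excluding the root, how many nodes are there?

Insert word by word; a character creates a node only if that edge doesn't already exist:
  "de" → 2 new (d, e)
  "mi" → 2 new (m, i)
  "tamormor" → 8 new (t, a, m, o, r, m, o, r)
  "taneta" → prefix "ta" already present; 4 new (n, e, t, a)
  "nefen" → 5 new (n, e, f, e, n)
  "belnedor" → 8 new (b, e, l, n, e, d, o, r)
  "taka" → prefix "ta" already present; 2 new (k, a)
  "luronepa" → 8 new (l, u, r, o, n, e, p, a)
  "bel" → prefix "bel" already present; 0 new (none)
  "lufen" → prefix "lu" already present; 3 new (f, e, n)
  "vi" → 2 new (v, i)
  "tapata" → prefix "ta" already present; 4 new (p, a, t, a)
  "lulingalro" → prefix "lu" already present; 8 new (l, i, n, g, a, l, r, o)
  "kata" → 4 new (k, a, t, a)
  "tavirunlu" → prefix "ta" already present; 7 new (v, i, r, u, n, l, u)
  "lufenvipa" → prefix "lufen" already present; 4 new (v, i, p, a)
  "paro" → 4 new (p, a, r, o)
  "ludor" → prefix "lu" already present; 3 new (d, o, r)
  "taro" → prefix "ta" already present; 2 new (r, o)
  "talutor" → prefix "ta" already present; 5 new (l, u, t, o, r)
  "mimigal" → prefix "mi" already present; 5 new (m, i, g, a, l)
Total nodes = 2 + 2 + 8 + 4 + 5 + 8 + 2 + 8 + 0 + 3 + 2 + 4 + 8 + 4 + 7 + 4 + 4 + 3 + 2 + 5 + 5 = 90

90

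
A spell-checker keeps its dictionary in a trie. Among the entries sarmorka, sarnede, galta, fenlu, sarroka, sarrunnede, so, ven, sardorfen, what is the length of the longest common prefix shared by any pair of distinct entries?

4

Look for the deepest trie node that still has at least two words in its subtree.
e.g. "sarroka" and "sarrunnede" share the prefix "sarr" of length 4; no pair shares a longer one.
Longest shared-prefix length: 4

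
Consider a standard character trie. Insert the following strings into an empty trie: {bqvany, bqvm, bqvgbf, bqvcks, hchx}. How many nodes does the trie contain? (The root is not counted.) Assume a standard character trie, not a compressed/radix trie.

Insert word by word; a character creates a node only if that edge doesn't already exist:
  "bqvany" → 6 new (b, q, v, a, n, y)
  "bqvm" → prefix "bqv" already present; 1 new (m)
  "bqvgbf" → prefix "bqv" already present; 3 new (g, b, f)
  "bqvcks" → prefix "bqv" already present; 3 new (c, k, s)
  "hchx" → 4 new (h, c, h, x)
Total nodes = 6 + 1 + 3 + 3 + 4 = 17

17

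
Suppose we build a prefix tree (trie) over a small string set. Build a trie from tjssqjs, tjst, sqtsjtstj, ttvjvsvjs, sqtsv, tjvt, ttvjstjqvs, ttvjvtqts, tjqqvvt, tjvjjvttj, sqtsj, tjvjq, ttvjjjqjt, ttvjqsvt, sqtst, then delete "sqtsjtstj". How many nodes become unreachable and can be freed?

After clearing the end-marker at "sqtsjtstj", prune upward until reaching a node still needed by another word.
The suffix "tstj" (4 nodes) is used only by "sqtsjtstj"; "sqtsj" is itself a stored word, so pruning stops there.
Nodes removed: 4

4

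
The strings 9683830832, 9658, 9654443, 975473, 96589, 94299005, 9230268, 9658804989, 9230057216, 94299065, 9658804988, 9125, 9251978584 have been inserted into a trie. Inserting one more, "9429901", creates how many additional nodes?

1

The longest prefix of "9429901" already in the trie is "942990" (length 6).
So 7 − 6 = 1 new nodes.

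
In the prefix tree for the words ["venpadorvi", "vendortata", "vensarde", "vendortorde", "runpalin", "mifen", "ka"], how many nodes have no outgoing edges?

Leaves are exactly the stored words that no other stored word extends.
Those words: "ka", "mifen", "runpalin", "vendortata", "vendortorde", "venpadorvi", "vensarde"
Leaf count: 7

7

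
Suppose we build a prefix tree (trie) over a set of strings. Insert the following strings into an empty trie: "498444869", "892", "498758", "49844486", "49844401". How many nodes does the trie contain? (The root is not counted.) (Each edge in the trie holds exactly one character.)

For each word, the new-node count is its length minus the longest prefix already in the trie:
  "498444869" → 9 new (4, 9, 8, 4, 4, 4, 8, 6, 9)
  "892" → 3 new (8, 9, 2)
  "498758" → prefix "498" already present; 3 new (7, 5, 8)
  "49844486" → prefix "49844486" already present; 0 new (none)
  "49844401" → prefix "498444" already present; 2 new (0, 1)
Total nodes = 9 + 3 + 3 + 0 + 2 = 17

17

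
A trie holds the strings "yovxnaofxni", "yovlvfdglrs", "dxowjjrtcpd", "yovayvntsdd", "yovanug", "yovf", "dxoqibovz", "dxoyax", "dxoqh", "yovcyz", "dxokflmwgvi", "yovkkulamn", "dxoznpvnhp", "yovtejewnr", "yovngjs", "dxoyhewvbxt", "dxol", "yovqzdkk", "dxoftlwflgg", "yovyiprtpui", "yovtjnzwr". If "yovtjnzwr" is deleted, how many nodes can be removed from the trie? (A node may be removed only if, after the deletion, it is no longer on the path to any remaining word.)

5

After clearing the end-marker at "yovtjnzwr", prune upward until reaching a node still needed by another word.
The suffix "jnzwr" (5 nodes) is used only by "yovtjnzwr"; the node for "yovt" still has the child "e", so pruning stops there.
Nodes removed: 5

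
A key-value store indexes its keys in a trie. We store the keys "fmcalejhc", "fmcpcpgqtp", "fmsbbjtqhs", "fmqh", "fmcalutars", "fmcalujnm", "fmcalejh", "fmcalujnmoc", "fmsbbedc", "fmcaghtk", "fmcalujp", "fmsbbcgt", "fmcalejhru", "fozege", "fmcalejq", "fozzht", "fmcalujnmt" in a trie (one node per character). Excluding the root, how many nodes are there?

For each word, the new-node count is its length minus the longest prefix already in the trie:
  "fmcalejhc" → 9 new (f, m, c, a, l, e, j, h, c)
  "fmcpcpgqtp" → prefix "fmc" already present; 7 new (p, c, p, g, q, t, p)
  "fmsbbjtqhs" → prefix "fm" already present; 8 new (s, b, b, j, t, q, h, s)
  "fmqh" → prefix "fm" already present; 2 new (q, h)
  "fmcalutars" → prefix "fmcal" already present; 5 new (u, t, a, r, s)
  "fmcalujnm" → prefix "fmcalu" already present; 3 new (j, n, m)
  "fmcalejh" → prefix "fmcalejh" already present; 0 new (none)
  "fmcalujnmoc" → prefix "fmcalujnm" already present; 2 new (o, c)
  "fmsbbedc" → prefix "fmsbb" already present; 3 new (e, d, c)
  "fmcaghtk" → prefix "fmca" already present; 4 new (g, h, t, k)
  "fmcalujp" → prefix "fmcaluj" already present; 1 new (p)
  "fmsbbcgt" → prefix "fmsbb" already present; 3 new (c, g, t)
  "fmcalejhru" → prefix "fmcalejh" already present; 2 new (r, u)
  "fozege" → prefix "f" already present; 5 new (o, z, e, g, e)
  "fmcalejq" → prefix "fmcalej" already present; 1 new (q)
  "fozzht" → prefix "foz" already present; 3 new (z, h, t)
  "fmcalujnmt" → prefix "fmcalujnm" already present; 1 new (t)
Total nodes = 9 + 7 + 8 + 2 + 5 + 3 + 0 + 2 + 3 + 4 + 1 + 3 + 2 + 5 + 1 + 3 + 1 = 59

59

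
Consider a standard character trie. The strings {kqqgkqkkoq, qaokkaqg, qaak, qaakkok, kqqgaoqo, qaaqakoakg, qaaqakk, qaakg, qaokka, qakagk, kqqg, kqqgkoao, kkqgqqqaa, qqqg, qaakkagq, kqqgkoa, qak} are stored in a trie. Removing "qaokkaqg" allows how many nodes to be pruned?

A node on "qaokkaqg"'s path can go only if nothing else ends at it or branches off below it.
The suffix "qg" (2 nodes) is used only by "qaokkaqg"; "qaokka" is itself a stored word, so pruning stops there.
Nodes removed: 2

2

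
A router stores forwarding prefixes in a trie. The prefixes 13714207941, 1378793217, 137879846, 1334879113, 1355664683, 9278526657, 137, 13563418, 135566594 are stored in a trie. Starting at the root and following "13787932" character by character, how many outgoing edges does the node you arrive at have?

Follow the path "13787932" to its node, then look at its outgoing edges.
Distinct next characters after "13787932": 1.
That node has 1 child edge.

1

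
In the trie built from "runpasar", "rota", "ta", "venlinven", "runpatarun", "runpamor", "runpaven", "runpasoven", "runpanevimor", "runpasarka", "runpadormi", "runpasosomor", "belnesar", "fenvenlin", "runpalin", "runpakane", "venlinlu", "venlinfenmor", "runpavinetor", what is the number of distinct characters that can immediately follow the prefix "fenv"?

Follow the path "fenv" to its node, then look at its outgoing edges.
Characters that immediately follow "fenv" among the stored strings: {e}.
That node has 1 child edge.

1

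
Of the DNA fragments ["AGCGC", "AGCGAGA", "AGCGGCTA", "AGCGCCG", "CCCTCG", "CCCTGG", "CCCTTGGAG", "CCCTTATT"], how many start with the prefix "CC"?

4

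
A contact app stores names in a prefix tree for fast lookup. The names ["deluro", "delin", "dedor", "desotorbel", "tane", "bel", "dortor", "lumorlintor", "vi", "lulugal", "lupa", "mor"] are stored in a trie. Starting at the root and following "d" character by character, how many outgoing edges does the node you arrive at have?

2

Follow the path "d" to its node, then look at its outgoing edges.
Characters that immediately follow "d" among the stored strings: {e, o}.
That node has 2 child edges.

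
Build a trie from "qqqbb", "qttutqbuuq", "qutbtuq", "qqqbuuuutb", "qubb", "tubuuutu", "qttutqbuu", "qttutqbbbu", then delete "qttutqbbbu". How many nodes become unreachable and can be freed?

3

After clearing the end-marker at "qttutqbbbu", prune upward until reaching a node still needed by another word.
The suffix "bbu" (3 nodes) is used only by "qttutqbbbu"; the node for "qttutqb" still has the child "u", so pruning stops there.
Nodes removed: 3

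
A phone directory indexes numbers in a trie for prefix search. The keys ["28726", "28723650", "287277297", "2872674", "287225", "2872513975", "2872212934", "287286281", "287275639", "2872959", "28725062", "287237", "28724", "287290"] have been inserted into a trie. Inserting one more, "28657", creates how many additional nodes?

3

Walking "28657" from the root, the first 2 characters ("28") follow existing edges; "6" is the first miss.
Each of the 3 remaining characters creates one node.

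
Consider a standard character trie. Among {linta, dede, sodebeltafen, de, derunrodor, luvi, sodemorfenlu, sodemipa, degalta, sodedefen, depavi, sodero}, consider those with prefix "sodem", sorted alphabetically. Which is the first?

sodemipa

DFS of the "sodem" subtree visits, in order: "sodemipa", "sodemorfenlu"
The 1st is sodemipa.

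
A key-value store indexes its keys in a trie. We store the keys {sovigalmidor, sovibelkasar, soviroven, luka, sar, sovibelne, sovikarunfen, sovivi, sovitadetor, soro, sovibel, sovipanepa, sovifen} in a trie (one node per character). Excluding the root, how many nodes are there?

61

Count nodes per top-level branch (shared prefixes stored once):
  'l'-branch (luka): 4 nodes
  's'-branch (sar, soro, sovibel, sovibelkasar, sovibelne, sovifen, sovigalmidor, sovikarunfen, sovipanepa, soviroven, sovitadetor, sovivi): 57 nodes
Sum: 61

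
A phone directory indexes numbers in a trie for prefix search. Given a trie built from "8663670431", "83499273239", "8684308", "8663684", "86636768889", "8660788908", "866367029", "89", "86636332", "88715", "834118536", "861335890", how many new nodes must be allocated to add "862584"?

The longest prefix of "862584" already in the trie is "86" (length 2).
So 6 − 2 = 4 new nodes.

4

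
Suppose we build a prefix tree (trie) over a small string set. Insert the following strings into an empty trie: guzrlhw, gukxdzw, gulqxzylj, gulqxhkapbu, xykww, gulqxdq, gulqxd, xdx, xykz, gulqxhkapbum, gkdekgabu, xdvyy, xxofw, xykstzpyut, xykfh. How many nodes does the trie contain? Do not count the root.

60

For each word, the new-node count is its length minus the longest prefix already in the trie:
  "guzrlhw" → 7 new (g, u, z, r, l, h, w)
  "gukxdzw" → prefix "gu" already present; 5 new (k, x, d, z, w)
  "gulqxzylj" → prefix "gu" already present; 7 new (l, q, x, z, y, l, j)
  "gulqxhkapbu" → prefix "gulqx" already present; 6 new (h, k, a, p, b, u)
  "xykww" → 5 new (x, y, k, w, w)
  "gulqxdq" → prefix "gulqx" already present; 2 new (d, q)
  "gulqxd" → prefix "gulqxd" already present; 0 new (none)
  "xdx" → prefix "x" already present; 2 new (d, x)
  "xykz" → prefix "xyk" already present; 1 new (z)
  "gulqxhkapbum" → prefix "gulqxhkapbu" already present; 1 new (m)
  "gkdekgabu" → prefix "g" already present; 8 new (k, d, e, k, g, a, b, u)
  "xdvyy" → prefix "xd" already present; 3 new (v, y, y)
  "xxofw" → prefix "x" already present; 4 new (x, o, f, w)
  "xykstzpyut" → prefix "xyk" already present; 7 new (s, t, z, p, y, u, t)
  "xykfh" → prefix "xyk" already present; 2 new (f, h)
Total nodes = 7 + 5 + 7 + 6 + 5 + 2 + 0 + 2 + 1 + 1 + 8 + 3 + 4 + 7 + 2 = 60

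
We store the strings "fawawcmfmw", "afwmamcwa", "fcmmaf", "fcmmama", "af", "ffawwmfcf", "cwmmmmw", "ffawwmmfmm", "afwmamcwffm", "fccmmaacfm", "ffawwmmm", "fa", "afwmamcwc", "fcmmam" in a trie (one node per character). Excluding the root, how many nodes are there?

58

Count nodes per top-level branch (shared prefixes stored once):
  'a'-branch (af, afwmamcwa, afwmamcwc, afwmamcwffm): 13 nodes
  'c'-branch (cwmmmmw): 7 nodes
  'f'-branch (fa, fawawcmfmw, fccmmaacfm, fcmmaf, fcmmam, fcmmama, ffawwmfcf, ffawwmmfmm, ffawwmmm): 38 nodes
Sum: 58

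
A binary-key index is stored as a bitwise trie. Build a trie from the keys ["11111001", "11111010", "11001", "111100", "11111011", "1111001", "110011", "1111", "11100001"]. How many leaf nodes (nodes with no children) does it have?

6

Leaves are exactly the stored words that no other stored word extends.
Those words: "110011", "11100001", "1111001", "11111001", "11111010", "11111011"
Leaf count: 6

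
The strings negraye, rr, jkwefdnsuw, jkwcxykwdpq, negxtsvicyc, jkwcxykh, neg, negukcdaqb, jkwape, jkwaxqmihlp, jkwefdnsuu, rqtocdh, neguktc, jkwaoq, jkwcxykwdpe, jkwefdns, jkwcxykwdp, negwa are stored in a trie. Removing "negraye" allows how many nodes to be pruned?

4

A node on "negraye"'s path can go only if nothing else ends at it or branches off below it.
The suffix "raye" (4 nodes) is used only by "negraye"; the node for "neg" still has the child "x", so pruning stops there.
Nodes removed: 4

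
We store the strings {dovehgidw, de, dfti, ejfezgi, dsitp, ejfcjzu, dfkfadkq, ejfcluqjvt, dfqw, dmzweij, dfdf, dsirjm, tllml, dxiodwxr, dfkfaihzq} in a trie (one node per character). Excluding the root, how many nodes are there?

69

For each word, the new-node count is its length minus the longest prefix already in the trie:
  "dovehgidw" → 9 new (d, o, v, e, h, g, i, d, w)
  "de" → prefix "d" already present; 1 new (e)
  "dfti" → prefix "d" already present; 3 new (f, t, i)
  "ejfezgi" → 7 new (e, j, f, e, z, g, i)
  "dsitp" → prefix "d" already present; 4 new (s, i, t, p)
  "ejfcjzu" → prefix "ejf" already present; 4 new (c, j, z, u)
  "dfkfadkq" → prefix "df" already present; 6 new (k, f, a, d, k, q)
  "ejfcluqjvt" → prefix "ejfc" already present; 6 new (l, u, q, j, v, t)
  "dfqw" → prefix "df" already present; 2 new (q, w)
  "dmzweij" → prefix "d" already present; 6 new (m, z, w, e, i, j)
  "dfdf" → prefix "df" already present; 2 new (d, f)
  "dsirjm" → prefix "dsi" already present; 3 new (r, j, m)
  "tllml" → 5 new (t, l, l, m, l)
  "dxiodwxr" → prefix "d" already present; 7 new (x, i, o, d, w, x, r)
  "dfkfaihzq" → prefix "dfkfa" already present; 4 new (i, h, z, q)
Total nodes = 9 + 1 + 3 + 7 + 4 + 4 + 6 + 6 + 2 + 6 + 2 + 3 + 5 + 7 + 4 = 69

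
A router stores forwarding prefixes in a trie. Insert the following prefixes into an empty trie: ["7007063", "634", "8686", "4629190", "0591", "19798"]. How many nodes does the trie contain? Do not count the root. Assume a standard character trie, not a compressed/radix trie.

30

For each word, the new-node count is its length minus the longest prefix already in the trie:
  "7007063" → 7 new (7, 0, 0, 7, 0, 6, 3)
  "634" → 3 new (6, 3, 4)
  "8686" → 4 new (8, 6, 8, 6)
  "4629190" → 7 new (4, 6, 2, 9, 1, 9, 0)
  "0591" → 4 new (0, 5, 9, 1)
  "19798" → 5 new (1, 9, 7, 9, 8)
Total nodes = 7 + 3 + 4 + 7 + 4 + 5 = 30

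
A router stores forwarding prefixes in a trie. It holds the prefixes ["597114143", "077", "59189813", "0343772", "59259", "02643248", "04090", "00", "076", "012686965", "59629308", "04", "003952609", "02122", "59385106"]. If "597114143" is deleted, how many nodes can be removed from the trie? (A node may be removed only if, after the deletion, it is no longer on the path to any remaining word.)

7

Walk "597114143" from the leaf back toward the root, removing each node that no remaining word uses.
The suffix "7114143" (7 nodes) is used only by "597114143"; the node for "59" still has the child "1", so pruning stops there.
Nodes removed: 7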